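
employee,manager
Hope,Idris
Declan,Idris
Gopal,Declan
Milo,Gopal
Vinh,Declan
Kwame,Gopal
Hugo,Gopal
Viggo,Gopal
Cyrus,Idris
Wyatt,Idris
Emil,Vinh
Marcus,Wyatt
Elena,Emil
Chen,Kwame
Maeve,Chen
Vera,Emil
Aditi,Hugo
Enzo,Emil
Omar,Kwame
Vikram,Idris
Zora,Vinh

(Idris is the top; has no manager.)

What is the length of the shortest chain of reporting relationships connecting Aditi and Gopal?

Aditi is in Gopal's organization: the chain from Aditi up to Gopal is Aditi → Hugo → Gopal, which is 2 links.

2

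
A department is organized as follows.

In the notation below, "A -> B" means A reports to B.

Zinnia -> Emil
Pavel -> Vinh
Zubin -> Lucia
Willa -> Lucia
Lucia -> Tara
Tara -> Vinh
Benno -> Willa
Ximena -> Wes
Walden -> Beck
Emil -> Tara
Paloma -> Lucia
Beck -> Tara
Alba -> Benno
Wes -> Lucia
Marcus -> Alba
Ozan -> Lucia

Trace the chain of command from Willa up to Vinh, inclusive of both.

Willa -> Lucia -> Tara -> Vinh

Willa reports to Lucia. Lucia reports to Tara. Tara reports to Vinh. Vinh is at the top.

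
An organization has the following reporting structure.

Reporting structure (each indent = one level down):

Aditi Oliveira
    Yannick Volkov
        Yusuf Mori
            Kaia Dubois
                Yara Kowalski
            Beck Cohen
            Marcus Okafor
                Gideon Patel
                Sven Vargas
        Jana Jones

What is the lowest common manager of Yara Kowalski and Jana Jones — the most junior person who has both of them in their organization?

Yara Kowalski's chain of managers is Kaia Dubois, Yusuf Mori, Yannick Volkov, Aditi Oliveira. Jana Jones's chain of managers is Yannick Volkov, Aditi Oliveira. The first manager that appears in both chains is Yannick Volkov.

Yannick Volkov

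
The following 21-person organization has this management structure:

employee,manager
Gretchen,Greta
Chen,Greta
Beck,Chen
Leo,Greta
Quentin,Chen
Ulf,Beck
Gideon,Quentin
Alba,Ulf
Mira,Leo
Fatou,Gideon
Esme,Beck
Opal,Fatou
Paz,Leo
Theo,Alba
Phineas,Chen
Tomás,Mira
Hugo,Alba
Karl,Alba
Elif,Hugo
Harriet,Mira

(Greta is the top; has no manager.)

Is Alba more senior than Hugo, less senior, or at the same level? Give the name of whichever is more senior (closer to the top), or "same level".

Alba

Alba is 4 levels below Greta; Hugo is 5. Alba is higher.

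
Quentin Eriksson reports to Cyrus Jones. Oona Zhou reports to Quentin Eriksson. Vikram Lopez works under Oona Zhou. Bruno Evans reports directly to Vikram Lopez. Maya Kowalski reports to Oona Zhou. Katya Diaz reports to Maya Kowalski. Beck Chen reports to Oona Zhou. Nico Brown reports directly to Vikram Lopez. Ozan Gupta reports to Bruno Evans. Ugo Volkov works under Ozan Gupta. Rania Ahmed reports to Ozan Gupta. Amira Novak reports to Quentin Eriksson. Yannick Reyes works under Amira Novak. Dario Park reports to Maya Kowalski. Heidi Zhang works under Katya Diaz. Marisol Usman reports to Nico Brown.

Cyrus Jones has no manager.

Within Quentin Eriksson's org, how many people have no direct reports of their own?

The people in Quentin Eriksson's organization with no one reporting to them are Yannick Reyes, Beck Chen, Dario Park, Heidi Zhang, Marisol Usman, Rania Ahmed, Ugo Volkov. That is 7.

7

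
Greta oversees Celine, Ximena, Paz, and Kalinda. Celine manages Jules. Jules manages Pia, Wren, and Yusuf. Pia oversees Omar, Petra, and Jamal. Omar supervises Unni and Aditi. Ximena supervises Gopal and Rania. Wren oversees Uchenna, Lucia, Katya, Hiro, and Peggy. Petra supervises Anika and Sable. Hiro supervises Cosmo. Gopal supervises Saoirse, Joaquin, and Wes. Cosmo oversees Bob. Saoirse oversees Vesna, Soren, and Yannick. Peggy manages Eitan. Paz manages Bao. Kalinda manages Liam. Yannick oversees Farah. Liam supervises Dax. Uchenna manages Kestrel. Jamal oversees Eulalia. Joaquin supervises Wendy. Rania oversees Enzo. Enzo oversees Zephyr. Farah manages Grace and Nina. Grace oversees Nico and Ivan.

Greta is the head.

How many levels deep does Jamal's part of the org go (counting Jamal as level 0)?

The longest chain under Jamal runs Jamal → Eulalia, which is 1 level below Jamal.

1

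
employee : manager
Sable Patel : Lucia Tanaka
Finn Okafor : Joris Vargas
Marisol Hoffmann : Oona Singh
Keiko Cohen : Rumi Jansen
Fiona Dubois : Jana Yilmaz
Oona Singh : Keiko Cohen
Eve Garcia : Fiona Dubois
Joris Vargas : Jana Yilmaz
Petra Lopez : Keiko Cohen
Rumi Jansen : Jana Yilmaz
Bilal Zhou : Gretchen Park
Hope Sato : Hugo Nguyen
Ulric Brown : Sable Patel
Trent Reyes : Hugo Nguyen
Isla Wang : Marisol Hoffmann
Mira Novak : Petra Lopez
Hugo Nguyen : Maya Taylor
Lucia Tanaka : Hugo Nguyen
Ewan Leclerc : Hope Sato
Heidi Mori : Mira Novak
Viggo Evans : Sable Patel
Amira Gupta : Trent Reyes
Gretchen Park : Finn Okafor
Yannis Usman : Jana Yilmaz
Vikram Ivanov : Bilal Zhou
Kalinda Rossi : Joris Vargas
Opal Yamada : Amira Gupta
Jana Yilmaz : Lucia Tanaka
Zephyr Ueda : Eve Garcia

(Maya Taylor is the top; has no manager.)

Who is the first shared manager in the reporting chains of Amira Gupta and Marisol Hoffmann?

Amira Gupta's chain of managers is Trent Reyes, Hugo Nguyen, Maya Taylor. Marisol Hoffmann's chain of managers is Oona Singh, Keiko Cohen, Rumi Jansen, Jana Yilmaz, Lucia Tanaka, Hugo Nguyen, Maya Taylor. The first manager that appears in both chains is Hugo Nguyen.

Hugo Nguyen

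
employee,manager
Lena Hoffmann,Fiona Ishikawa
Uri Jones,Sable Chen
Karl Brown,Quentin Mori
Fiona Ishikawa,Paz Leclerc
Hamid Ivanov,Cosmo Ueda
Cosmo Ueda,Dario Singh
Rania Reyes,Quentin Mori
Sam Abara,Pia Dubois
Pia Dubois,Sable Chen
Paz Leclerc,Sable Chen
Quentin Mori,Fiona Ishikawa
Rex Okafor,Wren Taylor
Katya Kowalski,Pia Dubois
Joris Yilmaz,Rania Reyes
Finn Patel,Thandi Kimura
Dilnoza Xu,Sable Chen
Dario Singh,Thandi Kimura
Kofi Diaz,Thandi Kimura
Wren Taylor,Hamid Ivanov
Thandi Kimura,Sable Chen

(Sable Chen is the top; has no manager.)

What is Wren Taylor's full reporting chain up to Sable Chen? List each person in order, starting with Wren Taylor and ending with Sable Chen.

Wren Taylor reports to Hamid Ivanov. Hamid Ivanov reports to Cosmo Ueda. Cosmo Ueda reports to Dario Singh. Dario Singh reports to Thandi Kimura. Thandi Kimura reports to Sable Chen. Sable Chen is at the top.

Wren Taylor -> Hamid Ivanov -> Cosmo Ueda -> Dario Singh -> Thandi Kimura -> Sable Chen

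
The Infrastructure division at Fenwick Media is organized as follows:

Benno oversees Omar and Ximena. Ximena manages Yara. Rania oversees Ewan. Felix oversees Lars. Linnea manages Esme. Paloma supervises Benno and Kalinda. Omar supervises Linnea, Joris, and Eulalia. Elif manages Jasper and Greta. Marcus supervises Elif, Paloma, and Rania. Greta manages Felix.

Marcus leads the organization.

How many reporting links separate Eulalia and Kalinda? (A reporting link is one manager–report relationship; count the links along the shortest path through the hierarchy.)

Eulalia is 3 levels below Paloma, and Kalinda is 1 level below Paloma (their lowest common manager). The shortest path runs up from Eulalia to Paloma and back down to Kalinda: 3 + 1 = 4 links.

4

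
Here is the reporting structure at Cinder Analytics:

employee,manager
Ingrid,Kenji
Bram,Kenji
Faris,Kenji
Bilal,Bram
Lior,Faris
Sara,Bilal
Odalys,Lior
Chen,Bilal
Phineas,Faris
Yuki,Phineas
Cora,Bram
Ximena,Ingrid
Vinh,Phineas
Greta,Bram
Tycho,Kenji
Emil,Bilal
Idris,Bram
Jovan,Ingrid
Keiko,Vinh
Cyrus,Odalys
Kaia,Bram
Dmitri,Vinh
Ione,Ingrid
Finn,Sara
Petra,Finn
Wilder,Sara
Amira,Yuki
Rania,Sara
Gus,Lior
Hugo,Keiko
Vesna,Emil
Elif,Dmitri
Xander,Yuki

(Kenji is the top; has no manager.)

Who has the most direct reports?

Direct-report counts: Kenji has 4; Faris has 2; Phineas has 2; Vinh has 2; Dmitri has 1; Keiko has 1; Yuki has 2; Lior has 2; Odalys has 1; Bram has 5; Bilal has 3; Emil has 1; Sara has 3; Finn has 1; Ingrid has 3. The largest is 5, held by Bram.

Bram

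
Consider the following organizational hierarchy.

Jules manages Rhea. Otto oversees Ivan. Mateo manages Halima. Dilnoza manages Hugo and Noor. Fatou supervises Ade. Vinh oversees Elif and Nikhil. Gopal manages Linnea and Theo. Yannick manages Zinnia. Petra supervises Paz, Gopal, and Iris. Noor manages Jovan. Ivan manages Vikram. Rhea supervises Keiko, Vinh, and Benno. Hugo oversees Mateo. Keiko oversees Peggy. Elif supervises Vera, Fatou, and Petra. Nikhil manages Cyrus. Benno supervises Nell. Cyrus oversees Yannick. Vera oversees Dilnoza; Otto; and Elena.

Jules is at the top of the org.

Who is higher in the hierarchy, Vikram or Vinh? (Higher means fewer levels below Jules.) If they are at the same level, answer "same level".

Vinh

Vikram is 7 levels below Jules; Vinh is 2. Vinh is higher.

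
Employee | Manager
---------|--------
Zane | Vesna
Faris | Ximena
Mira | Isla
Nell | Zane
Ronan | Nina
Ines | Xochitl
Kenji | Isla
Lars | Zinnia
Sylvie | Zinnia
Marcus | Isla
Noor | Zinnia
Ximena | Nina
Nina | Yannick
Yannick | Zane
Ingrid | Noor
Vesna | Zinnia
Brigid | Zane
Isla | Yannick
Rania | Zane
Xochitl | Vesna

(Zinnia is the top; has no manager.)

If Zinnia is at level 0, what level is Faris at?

Chain from Faris up to Zinnia: Faris → Ximena → Nina → Yannick → Zane → Vesna → Zinnia. That is 6 steps up, so Faris is 6 levels below Zinnia.

6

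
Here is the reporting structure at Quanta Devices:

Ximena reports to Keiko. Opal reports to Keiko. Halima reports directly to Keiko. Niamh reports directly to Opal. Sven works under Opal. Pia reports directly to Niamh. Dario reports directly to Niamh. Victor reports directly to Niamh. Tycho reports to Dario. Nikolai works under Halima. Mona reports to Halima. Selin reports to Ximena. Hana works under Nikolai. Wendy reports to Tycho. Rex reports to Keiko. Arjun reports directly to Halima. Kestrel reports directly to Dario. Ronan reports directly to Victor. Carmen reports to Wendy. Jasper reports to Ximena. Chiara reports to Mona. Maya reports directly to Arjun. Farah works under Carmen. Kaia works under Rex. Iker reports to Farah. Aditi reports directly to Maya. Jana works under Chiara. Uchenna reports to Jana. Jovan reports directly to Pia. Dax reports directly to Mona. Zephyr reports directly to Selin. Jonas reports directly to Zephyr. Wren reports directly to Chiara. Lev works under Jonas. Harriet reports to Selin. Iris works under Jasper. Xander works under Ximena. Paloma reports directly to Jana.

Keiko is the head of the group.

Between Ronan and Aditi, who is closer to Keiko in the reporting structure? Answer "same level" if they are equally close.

Both Ronan and Aditi are 4 levels below Keiko.

same level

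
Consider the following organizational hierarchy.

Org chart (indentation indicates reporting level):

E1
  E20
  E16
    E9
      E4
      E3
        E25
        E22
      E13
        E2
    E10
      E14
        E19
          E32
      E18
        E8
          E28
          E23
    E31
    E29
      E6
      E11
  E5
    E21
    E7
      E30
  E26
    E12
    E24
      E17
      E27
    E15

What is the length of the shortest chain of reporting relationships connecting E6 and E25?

E6 is 2 levels below E16, and E25 is 3 levels below E16 (their lowest common manager). The shortest path runs up from E6 to E16 and back down to E25: 2 + 3 = 5 links.

5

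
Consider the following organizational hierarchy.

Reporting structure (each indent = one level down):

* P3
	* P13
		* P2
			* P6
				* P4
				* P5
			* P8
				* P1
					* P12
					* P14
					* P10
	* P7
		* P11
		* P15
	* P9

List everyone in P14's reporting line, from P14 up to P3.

P14 reports to P1. P1 reports to P8. P8 reports to P2. P2 reports to P13. P13 reports to P3. P3 is at the top.

P14 -> P1 -> P8 -> P2 -> P13 -> P3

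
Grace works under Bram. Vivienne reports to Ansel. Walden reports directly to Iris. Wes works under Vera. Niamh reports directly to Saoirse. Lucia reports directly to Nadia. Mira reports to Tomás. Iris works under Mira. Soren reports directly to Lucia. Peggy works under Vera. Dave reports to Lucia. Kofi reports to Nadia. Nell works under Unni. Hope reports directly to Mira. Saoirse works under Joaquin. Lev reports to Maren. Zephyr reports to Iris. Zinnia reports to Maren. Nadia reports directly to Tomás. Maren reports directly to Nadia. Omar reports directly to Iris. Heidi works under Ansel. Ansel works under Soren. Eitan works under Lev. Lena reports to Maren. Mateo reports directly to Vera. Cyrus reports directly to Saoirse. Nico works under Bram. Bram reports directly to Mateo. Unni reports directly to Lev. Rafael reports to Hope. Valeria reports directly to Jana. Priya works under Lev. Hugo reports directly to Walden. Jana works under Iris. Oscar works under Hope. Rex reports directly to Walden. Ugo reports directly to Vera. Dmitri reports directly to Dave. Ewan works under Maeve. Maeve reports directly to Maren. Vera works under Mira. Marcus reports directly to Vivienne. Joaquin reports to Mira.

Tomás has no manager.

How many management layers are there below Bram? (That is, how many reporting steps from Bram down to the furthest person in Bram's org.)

The longest chain under Bram runs Bram → Nico, which is 1 level below Bram.

1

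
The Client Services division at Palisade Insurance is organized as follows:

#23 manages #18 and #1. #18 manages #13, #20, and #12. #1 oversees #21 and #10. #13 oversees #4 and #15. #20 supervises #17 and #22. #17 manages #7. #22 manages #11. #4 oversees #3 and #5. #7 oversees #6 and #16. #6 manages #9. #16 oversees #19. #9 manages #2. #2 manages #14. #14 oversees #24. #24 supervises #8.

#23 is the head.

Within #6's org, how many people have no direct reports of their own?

1

The only person in #6's organization with no one reporting to them is #8. That is 1.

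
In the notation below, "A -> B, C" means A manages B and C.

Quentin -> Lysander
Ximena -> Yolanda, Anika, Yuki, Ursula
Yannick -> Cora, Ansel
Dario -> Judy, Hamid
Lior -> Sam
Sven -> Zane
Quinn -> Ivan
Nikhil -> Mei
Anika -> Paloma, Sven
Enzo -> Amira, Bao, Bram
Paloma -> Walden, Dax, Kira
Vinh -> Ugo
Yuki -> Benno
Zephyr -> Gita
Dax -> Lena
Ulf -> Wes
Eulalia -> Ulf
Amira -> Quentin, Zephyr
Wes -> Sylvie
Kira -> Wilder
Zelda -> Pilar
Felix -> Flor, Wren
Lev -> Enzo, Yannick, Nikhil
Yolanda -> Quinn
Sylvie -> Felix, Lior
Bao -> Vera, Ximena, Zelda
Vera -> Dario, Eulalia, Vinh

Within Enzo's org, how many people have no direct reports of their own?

17

The people in Enzo's organization with no one reporting to them are Bram, Pilar, Ursula, Benno, Zane, Wilder, Lena, Walden, Ivan, Ugo, Sam, Wren, Flor, Hamid, Judy, Gita, Lysander. That is 17.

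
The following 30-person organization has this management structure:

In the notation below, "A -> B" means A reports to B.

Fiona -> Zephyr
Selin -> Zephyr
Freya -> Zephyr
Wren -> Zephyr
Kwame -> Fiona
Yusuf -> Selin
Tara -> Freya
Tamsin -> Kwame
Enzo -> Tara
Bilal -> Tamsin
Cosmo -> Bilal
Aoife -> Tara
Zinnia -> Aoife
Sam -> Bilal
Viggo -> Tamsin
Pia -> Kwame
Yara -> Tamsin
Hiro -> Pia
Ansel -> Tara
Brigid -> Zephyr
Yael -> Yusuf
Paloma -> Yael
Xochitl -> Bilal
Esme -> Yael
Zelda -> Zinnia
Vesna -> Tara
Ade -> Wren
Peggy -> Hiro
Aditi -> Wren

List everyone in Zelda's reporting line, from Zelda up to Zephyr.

Zelda reports to Zinnia. Zinnia reports to Aoife. Aoife reports to Tara. Tara reports to Freya. Freya reports to Zephyr. Zephyr is at the top.

Zelda -> Zinnia -> Aoife -> Tara -> Freya -> Zephyr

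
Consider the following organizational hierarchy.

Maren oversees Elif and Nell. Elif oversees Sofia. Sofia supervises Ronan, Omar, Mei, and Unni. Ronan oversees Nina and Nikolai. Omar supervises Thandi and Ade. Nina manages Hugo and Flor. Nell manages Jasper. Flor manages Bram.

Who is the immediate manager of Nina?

Ronan

Nina reports directly to Ronan.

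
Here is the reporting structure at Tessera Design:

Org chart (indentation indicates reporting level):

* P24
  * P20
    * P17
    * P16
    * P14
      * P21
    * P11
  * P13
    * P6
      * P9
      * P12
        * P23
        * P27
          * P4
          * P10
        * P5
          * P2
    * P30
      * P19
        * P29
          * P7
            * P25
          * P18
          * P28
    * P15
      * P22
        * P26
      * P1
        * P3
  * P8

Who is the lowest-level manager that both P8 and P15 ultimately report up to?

P8's chain of managers is P24. P15's chain of managers is P13, P24. The first manager that appears in both chains is P24.

P24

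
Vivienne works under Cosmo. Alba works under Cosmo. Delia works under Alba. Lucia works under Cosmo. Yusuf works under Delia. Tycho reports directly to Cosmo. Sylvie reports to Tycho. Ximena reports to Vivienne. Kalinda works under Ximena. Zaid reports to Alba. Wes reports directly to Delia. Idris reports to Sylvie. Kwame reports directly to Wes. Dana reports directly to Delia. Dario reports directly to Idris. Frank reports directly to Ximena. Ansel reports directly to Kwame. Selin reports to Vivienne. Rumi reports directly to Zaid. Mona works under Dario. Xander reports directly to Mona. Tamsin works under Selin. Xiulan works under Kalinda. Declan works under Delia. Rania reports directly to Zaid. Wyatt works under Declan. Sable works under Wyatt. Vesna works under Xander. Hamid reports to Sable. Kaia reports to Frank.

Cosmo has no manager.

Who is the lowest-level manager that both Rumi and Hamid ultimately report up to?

Alba

Rumi's chain of managers is Zaid, Alba, Cosmo. Hamid's chain of managers is Sable, Wyatt, Declan, Delia, Alba, Cosmo. The first manager that appears in both chains is Alba.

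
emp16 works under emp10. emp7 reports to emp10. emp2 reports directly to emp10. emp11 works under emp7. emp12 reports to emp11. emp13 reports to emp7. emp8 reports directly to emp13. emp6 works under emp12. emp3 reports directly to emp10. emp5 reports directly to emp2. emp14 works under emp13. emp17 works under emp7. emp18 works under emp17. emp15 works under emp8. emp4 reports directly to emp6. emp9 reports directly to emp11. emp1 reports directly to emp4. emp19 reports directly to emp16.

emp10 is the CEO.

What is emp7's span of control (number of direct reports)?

3

emp7 directly manages emp11, emp13, emp17. That is 3 direct reports.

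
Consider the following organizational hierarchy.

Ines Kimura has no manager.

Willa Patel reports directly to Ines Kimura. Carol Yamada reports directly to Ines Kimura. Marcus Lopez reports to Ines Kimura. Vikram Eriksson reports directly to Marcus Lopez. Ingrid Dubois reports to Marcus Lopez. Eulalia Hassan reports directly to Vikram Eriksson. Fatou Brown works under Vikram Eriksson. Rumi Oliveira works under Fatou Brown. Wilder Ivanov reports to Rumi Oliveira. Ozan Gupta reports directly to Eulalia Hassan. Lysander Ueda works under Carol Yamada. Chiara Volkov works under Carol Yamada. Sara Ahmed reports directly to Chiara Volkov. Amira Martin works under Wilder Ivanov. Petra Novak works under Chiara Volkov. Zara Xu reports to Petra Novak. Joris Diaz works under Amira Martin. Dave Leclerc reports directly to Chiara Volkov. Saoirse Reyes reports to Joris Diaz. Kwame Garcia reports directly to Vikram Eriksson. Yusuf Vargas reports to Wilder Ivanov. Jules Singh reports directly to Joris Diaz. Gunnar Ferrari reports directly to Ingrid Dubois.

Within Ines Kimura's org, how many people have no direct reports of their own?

The people in Ines Kimura's organization with no one reporting to them are Gunnar Ferrari, Kwame Garcia, Yusuf Vargas, Jules Singh, Saoirse Reyes, Ozan Gupta, Dave Leclerc, Zara Xu, Sara Ahmed, Lysander Ueda, Willa Patel. That is 11.

11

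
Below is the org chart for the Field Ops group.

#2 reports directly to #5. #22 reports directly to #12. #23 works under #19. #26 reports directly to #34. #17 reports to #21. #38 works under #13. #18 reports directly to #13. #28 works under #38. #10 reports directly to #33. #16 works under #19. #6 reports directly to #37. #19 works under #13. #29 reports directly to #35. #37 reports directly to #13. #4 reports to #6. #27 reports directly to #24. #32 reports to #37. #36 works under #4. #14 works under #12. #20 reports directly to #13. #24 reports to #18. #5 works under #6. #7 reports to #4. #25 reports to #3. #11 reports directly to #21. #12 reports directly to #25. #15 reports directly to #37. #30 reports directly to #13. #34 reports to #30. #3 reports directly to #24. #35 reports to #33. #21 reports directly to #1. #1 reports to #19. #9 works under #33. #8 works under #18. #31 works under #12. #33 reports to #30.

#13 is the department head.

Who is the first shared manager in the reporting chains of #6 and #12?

#13

#6's chain of managers is #37, #13. #12's chain of managers is #25, #3, #24, #18, #13. The first manager that appears in both chains is #13.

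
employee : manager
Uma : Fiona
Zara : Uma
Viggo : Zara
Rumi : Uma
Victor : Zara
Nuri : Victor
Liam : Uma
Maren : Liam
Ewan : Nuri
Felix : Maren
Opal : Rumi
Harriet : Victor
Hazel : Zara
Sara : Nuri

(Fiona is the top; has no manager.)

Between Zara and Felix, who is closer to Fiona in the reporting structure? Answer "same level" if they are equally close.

Zara

Zara is 2 levels below Fiona; Felix is 4. Zara is higher.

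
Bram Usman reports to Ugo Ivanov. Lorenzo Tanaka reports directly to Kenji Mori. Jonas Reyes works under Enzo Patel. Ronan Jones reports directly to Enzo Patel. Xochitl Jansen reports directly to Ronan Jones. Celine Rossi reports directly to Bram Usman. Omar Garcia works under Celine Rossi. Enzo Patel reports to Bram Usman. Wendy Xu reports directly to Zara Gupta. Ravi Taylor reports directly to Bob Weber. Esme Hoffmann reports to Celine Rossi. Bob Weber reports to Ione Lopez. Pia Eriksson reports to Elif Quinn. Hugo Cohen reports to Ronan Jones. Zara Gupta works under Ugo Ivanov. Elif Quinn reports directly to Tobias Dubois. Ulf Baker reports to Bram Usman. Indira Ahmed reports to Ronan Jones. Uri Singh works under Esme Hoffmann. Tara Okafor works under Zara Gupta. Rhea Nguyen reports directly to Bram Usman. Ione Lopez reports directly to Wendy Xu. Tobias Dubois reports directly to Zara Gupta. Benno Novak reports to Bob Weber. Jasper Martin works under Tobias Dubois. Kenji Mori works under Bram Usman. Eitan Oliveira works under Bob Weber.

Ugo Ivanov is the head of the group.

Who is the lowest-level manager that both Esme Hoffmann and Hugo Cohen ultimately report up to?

Esme Hoffmann's chain of managers is Celine Rossi, Bram Usman, Ugo Ivanov. Hugo Cohen's chain of managers is Ronan Jones, Enzo Patel, Bram Usman, Ugo Ivanov. The first manager that appears in both chains is Bram Usman.

Bram Usman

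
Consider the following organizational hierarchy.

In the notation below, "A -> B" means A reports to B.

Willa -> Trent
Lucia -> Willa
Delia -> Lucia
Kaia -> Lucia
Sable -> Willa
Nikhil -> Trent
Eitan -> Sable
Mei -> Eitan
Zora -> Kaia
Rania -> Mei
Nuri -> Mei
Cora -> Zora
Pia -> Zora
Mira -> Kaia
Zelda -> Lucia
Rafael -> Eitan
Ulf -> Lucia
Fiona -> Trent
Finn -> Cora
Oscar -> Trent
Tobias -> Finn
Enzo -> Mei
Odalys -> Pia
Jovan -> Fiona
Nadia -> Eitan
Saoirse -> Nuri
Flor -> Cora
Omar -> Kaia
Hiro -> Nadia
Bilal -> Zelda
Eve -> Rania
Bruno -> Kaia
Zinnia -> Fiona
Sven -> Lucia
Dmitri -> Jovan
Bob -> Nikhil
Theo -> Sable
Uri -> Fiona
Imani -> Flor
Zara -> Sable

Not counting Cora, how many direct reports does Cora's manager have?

Cora reports to Zora. Zora's other direct reports are Pia — 1 peer.

1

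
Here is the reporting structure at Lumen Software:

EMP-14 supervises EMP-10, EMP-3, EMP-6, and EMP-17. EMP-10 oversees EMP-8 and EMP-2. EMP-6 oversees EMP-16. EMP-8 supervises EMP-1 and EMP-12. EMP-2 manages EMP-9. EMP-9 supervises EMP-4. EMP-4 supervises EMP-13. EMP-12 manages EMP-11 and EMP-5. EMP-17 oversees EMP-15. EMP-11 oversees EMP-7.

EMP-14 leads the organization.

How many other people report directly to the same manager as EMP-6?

3

EMP-6 reports to EMP-14. EMP-14's other direct reports are EMP-10, EMP-3, EMP-17 — 3 peers.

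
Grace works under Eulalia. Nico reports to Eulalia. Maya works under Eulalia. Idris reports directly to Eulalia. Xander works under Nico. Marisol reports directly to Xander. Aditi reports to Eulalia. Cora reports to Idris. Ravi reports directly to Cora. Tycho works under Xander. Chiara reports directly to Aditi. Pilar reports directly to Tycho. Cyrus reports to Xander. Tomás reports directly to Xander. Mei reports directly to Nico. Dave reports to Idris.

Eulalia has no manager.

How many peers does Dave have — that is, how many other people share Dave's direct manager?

1

Dave reports to Idris. Idris's other direct reports are Cora — 1 peer.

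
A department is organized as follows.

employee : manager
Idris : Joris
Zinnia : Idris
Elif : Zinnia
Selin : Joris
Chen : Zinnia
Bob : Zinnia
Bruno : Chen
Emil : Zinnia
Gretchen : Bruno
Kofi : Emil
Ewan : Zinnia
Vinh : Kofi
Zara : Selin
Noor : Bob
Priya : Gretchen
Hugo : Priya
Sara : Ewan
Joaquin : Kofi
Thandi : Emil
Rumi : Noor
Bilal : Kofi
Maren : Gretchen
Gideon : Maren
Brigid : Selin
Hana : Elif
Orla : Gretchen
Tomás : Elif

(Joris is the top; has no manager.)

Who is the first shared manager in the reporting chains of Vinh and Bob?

Zinnia

Vinh's chain of managers is Kofi, Emil, Zinnia, Idris, Joris. Bob's chain of managers is Zinnia, Idris, Joris. The first manager that appears in both chains is Zinnia.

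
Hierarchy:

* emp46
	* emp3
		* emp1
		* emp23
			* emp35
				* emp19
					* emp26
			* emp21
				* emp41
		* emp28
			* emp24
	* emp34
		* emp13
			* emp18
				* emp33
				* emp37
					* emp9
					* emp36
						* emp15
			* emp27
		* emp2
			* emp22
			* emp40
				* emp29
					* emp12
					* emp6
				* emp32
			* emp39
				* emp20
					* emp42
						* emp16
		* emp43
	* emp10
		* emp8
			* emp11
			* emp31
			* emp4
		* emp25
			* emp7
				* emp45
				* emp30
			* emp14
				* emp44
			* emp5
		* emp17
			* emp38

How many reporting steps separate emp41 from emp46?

4

Chain from emp41 up to emp46: emp41 → emp21 → emp23 → emp3 → emp46. That is 4 steps up, so emp41 is 4 levels below emp46.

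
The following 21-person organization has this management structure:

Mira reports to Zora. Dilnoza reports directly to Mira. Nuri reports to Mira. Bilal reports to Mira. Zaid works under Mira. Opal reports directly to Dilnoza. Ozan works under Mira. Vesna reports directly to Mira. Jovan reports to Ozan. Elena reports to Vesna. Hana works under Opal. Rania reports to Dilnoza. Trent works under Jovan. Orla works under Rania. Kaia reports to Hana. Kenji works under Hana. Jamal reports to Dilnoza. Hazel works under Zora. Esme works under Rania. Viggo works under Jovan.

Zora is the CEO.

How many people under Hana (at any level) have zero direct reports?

2

The people in Hana's organization with no one reporting to them are Kenji, Kaia. That is 2.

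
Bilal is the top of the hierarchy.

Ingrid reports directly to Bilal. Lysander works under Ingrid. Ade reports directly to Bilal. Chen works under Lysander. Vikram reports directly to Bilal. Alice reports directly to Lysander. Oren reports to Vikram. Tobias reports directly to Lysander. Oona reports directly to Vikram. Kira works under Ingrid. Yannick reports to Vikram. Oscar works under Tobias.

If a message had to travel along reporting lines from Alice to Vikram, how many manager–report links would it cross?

4

Alice is 3 levels below Bilal, and Vikram is 1 level below Bilal (their lowest common manager). The shortest path runs up from Alice to Bilal and back down to Vikram: 3 + 1 = 4 links.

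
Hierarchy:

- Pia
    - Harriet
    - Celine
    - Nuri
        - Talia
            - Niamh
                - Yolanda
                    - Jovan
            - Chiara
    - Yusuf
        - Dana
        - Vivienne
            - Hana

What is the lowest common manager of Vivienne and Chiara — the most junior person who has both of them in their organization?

Pia

Vivienne's chain of managers is Yusuf, Pia. Chiara's chain of managers is Talia, Nuri, Pia. The first manager that appears in both chains is Pia.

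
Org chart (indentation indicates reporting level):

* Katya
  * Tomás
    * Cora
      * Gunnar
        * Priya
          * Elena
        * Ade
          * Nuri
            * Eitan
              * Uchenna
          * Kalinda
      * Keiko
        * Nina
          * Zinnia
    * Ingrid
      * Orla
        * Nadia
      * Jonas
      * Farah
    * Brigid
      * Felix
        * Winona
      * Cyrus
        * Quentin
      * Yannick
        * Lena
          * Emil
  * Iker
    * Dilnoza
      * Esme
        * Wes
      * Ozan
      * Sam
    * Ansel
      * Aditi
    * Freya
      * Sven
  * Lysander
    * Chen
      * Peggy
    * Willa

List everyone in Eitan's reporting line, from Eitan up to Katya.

Eitan -> Nuri -> Ade -> Gunnar -> Cora -> Tomás -> Katya

Eitan reports to Nuri. Nuri reports to Ade. Ade reports to Gunnar. Gunnar reports to Cora. Cora reports to Tomás. Tomás reports to Katya. Katya is at the top.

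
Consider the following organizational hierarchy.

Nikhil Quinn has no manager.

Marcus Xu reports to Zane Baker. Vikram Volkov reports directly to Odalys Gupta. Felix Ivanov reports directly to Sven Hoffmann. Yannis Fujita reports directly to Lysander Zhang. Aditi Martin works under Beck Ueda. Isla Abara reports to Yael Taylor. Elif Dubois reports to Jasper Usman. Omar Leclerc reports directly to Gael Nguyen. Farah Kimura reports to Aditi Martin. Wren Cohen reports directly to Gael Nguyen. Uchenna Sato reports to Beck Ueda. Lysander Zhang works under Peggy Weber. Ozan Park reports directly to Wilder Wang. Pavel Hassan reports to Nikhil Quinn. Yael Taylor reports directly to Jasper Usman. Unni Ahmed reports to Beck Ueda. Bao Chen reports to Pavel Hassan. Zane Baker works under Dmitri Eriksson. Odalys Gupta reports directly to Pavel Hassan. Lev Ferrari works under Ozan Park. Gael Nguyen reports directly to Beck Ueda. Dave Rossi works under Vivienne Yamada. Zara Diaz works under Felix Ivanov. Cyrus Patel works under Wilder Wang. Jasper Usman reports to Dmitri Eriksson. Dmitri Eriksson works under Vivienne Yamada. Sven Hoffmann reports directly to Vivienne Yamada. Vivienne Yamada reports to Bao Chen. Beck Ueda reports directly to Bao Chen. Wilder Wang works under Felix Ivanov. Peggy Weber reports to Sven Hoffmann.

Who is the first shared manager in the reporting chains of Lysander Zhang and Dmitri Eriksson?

Lysander Zhang's chain of managers is Peggy Weber, Sven Hoffmann, Vivienne Yamada, Bao Chen, Pavel Hassan, Nikhil Quinn. Dmitri Eriksson's chain of managers is Vivienne Yamada, Bao Chen, Pavel Hassan, Nikhil Quinn. The first manager that appears in both chains is Vivienne Yamada.

Vivienne Yamada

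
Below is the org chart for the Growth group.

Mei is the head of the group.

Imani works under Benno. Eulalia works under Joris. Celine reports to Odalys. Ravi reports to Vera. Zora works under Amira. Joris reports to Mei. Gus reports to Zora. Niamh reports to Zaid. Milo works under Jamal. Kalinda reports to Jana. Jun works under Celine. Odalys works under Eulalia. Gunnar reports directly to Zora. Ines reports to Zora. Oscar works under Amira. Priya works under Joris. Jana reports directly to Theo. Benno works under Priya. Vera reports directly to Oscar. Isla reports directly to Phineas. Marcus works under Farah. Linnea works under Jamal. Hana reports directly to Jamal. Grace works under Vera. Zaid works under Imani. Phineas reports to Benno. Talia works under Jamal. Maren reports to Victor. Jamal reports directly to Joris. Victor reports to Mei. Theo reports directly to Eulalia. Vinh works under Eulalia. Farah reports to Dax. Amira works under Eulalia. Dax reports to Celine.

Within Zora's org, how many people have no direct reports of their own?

The people in Zora's organization with no one reporting to them are Gus, Ines, Gunnar. That is 3.

3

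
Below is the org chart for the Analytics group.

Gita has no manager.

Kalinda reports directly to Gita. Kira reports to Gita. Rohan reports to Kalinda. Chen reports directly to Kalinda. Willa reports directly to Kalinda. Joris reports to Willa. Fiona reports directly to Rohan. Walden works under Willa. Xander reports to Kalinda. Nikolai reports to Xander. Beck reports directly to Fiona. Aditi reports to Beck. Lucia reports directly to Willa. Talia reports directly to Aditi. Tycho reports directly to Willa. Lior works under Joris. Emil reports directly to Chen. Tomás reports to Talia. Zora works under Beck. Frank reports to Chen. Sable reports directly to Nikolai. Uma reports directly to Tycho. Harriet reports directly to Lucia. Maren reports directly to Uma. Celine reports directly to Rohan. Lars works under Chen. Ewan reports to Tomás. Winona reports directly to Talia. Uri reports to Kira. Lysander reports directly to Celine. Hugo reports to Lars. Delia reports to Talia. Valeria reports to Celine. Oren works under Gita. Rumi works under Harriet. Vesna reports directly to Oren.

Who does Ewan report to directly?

Tomás

Ewan reports directly to Tomás.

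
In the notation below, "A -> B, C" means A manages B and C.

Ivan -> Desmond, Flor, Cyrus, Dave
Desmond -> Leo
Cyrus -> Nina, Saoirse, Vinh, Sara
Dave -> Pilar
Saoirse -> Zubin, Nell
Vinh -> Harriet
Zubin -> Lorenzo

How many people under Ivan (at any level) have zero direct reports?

8

The people in Ivan's organization with no one reporting to them are Pilar, Sara, Harriet, Nell, Lorenzo, Nina, Flor, Leo. That is 8.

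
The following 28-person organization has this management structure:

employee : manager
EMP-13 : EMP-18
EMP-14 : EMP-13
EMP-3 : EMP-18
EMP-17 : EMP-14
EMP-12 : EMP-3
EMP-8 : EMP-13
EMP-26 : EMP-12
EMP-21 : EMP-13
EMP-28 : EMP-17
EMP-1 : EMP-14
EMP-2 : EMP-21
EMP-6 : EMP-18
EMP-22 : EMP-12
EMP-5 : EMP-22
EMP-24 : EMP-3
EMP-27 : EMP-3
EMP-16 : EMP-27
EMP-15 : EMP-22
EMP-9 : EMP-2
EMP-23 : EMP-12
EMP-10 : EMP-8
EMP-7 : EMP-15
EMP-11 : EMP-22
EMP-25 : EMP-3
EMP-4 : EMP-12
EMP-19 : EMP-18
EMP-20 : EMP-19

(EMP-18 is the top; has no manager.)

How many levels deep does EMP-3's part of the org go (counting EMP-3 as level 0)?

The longest chain under EMP-3 runs EMP-3 → EMP-12 → EMP-22 → EMP-15 → EMP-7, which is 4 levels below EMP-3.

4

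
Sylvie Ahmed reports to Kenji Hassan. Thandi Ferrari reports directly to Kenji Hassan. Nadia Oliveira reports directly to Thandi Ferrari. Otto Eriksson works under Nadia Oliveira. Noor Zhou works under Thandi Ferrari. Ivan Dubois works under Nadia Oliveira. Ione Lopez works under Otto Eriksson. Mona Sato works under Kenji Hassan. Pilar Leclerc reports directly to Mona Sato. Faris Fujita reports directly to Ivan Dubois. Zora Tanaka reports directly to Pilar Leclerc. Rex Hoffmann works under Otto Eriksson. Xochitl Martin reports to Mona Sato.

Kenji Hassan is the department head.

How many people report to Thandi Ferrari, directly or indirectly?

Thandi Ferrari directly manages Nadia Oliveira, Noor Zhou. Under Nadia Oliveira: Ivan Dubois, Faris Fujita, Otto Eriksson, Rex Hoffmann, Ione Lopez (5). Noor Zhou has no reports. So Thandi Ferrari's organization is 2 direct reports plus everyone under them: 6 + 1 = 7.

7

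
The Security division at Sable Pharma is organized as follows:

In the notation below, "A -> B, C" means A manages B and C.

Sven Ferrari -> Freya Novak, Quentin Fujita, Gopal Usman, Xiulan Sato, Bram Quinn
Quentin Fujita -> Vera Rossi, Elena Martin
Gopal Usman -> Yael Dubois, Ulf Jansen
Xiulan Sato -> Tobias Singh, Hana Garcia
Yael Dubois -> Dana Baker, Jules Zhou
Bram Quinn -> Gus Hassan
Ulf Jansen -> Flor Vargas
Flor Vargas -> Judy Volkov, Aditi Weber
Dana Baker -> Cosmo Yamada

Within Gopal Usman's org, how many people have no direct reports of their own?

The people in Gopal Usman's organization with no one reporting to them are Aditi Weber, Judy Volkov, Jules Zhou, Cosmo Yamada. That is 4.

4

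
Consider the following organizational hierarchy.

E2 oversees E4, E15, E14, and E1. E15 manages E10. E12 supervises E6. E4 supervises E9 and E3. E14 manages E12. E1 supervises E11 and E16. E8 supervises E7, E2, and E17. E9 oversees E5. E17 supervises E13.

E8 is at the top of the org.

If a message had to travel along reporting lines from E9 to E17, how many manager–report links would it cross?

E9 is 3 levels below E8, and E17 is 1 level below E8 (their lowest common manager). The shortest path runs up from E9 to E8 and back down to E17: 3 + 1 = 4 links.

4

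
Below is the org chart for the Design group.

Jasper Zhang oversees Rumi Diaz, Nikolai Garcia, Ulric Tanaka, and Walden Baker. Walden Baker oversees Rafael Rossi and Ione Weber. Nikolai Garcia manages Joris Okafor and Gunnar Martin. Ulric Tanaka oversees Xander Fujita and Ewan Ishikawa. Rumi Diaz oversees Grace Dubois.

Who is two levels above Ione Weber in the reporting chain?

Ione Weber reports to Walden Baker, and Walden Baker reports to Jasper Zhang. So Ione Weber's skip-level manager is Jasper Zhang.

Jasper Zhang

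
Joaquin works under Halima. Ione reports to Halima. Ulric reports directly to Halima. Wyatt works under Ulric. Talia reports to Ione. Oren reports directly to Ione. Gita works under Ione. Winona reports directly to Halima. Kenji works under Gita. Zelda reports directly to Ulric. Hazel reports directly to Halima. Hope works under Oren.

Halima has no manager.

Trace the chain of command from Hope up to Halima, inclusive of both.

Hope reports to Oren. Oren reports to Ione. Ione reports to Halima. Halima is at the top.

Hope -> Oren -> Ione -> Halima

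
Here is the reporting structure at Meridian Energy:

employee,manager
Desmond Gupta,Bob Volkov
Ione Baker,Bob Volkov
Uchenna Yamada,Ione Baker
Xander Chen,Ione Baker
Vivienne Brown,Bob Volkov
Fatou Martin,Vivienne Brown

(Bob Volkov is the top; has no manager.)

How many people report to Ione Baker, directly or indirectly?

2

Ione Baker directly manages Uchenna Yamada, Xander Chen. Uchenna Yamada has no reports. Xander Chen has no reports. So Ione Baker's organization is 2 direct reports plus everyone under them: 1 + 1 = 2.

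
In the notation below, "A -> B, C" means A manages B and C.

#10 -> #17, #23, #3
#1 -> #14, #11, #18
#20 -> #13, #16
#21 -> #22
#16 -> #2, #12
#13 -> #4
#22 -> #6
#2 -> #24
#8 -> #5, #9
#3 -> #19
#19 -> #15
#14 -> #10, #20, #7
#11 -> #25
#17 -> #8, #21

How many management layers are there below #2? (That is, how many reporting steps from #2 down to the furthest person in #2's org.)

1

The longest chain under #2 runs #2 → #24, which is 1 level below #2.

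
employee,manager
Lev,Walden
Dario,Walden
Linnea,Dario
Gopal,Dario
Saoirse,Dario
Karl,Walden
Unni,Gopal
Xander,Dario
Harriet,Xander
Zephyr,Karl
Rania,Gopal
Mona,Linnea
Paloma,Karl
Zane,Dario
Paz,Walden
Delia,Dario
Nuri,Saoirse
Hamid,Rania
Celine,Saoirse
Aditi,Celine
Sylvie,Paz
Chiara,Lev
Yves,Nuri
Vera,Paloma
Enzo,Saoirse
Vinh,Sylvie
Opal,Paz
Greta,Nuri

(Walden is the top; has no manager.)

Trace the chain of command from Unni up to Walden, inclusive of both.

Unni reports to Gopal. Gopal reports to Dario. Dario reports to Walden. Walden is at the top.

Unni -> Gopal -> Dario -> Walden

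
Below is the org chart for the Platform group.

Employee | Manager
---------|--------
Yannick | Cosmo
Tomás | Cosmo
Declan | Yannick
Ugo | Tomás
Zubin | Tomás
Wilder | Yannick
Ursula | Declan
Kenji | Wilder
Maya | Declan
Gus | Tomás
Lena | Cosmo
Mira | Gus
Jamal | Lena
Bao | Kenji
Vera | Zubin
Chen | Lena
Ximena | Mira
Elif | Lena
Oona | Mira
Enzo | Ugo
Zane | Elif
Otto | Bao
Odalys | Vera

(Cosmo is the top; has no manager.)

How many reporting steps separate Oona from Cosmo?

Chain from Oona up to Cosmo: Oona → Mira → Gus → Tomás → Cosmo. That is 4 steps up, so Oona is 4 levels below Cosmo.

4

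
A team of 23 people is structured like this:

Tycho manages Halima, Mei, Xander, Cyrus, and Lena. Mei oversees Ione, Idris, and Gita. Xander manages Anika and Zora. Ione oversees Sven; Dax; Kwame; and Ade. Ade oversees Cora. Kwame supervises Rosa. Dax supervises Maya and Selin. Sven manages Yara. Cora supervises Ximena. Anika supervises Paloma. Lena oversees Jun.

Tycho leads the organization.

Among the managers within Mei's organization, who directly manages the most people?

Ione

Direct-report counts within Mei's organization: Mei has 3; Ione has 4; Sven has 1; Dax has 2; Kwame has 1; Ade has 1; Cora has 1. The largest is 4, held by Ione.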